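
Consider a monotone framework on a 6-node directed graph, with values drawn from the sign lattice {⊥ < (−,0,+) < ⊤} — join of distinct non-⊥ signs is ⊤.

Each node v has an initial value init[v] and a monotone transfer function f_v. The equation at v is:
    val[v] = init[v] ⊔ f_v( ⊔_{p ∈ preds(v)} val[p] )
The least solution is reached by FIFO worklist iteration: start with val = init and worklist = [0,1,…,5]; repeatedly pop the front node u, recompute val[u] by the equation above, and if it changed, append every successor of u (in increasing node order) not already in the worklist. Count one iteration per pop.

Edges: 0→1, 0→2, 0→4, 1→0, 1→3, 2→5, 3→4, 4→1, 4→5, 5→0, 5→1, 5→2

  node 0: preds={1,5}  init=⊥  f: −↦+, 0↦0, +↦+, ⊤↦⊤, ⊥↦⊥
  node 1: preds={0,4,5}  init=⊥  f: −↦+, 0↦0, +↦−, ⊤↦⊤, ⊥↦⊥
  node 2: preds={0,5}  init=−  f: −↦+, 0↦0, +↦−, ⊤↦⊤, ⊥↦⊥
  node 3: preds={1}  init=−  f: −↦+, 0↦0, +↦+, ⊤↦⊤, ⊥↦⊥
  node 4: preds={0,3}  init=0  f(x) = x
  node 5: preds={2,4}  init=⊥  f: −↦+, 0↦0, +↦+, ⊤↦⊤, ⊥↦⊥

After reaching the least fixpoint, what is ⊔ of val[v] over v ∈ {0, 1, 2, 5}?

⊤

Trace (13 dequeues):
  [1] u=0 | in ⊥ | out ⊥ | ==
  [2] u=1 | in 0 | out 0 | prev ⊥ | push {0}
  [3] u=2 | in ⊥ | out − | ==
  [4] u=3 | in 0 | out ⊤ | prev − | push {}
  [5] u=4 | in ⊤ | out ⊤ | prev 0 | push {1}
  [6] u=5 | in ⊤ | out ⊤ | prev ⊥ | push {2}
  [7] u=0 | in ⊤ | out ⊤ | prev ⊥ | push {4}
  [8] u=1 | in ⊤ | out ⊤ | prev 0 | push {0,3}
  [9] u=2 | in ⊤ | out ⊤ | prev − | push {5}
  [10] u=4 | in ⊤ | out ⊤ | ==
  [11] u=0 | in ⊤ | out ⊤ | ==
  [12] u=3 | in ⊤ | out ⊤ | ==
  [13] u=5 | in ⊤ | out ⊤ | ==

Converged values:
  [0] ⊤
  [1] ⊤
  [2] ⊤
  [3] ⊤
  [4] ⊤
  [5] ⊤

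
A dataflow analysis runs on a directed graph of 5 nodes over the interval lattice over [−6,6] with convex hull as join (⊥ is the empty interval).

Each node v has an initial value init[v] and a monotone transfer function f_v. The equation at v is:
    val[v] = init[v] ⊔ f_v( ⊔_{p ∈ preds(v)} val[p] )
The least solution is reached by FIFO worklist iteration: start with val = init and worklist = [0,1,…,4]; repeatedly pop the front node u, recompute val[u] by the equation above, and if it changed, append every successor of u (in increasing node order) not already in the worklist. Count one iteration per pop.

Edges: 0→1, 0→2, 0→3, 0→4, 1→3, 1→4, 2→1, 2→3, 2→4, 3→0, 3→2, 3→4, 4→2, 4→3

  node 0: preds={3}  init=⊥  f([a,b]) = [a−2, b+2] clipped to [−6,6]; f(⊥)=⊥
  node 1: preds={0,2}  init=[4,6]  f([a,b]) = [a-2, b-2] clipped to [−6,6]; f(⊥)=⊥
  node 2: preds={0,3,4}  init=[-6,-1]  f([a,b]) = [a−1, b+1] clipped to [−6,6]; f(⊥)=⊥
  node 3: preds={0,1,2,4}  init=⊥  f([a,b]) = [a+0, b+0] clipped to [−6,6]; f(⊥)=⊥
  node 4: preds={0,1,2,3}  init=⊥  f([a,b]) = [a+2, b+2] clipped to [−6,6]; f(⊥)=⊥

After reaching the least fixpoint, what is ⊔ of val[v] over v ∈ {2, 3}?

[-6,6]

Worklist (10 pops):
  #1 pop 0: in=⊥ → ⊥ (no change)
  #2 pop 1: in=[-6,-1] → [-6,6] (was [4,6]); enqueue []
  #3 pop 2: in=⊥ → [-6,-1] (no change)
  #4 pop 3: in=[-6,6] → [-6,6] (was ⊥); enqueue [0,2]
  #5 pop 4: in=[-6,6] → [-4,6] (was ⊥); enqueue [3]
  #6 pop 0: in=[-6,6] → [-6,6] (was ⊥); enqueue [1,4]
  #7 pop 2: in=[-6,6] → [-6,6] (was [-6,-1]); enqueue []
  #8 pop 3: in=[-6,6] → [-6,6] (no change)
  #9 pop 1: in=[-6,6] → [-6,6] (no change)
  #10 pop 4: in=[-6,6] → [-4,6] (no change)

Fixpoint:
  val[0] = [-6,6]
  val[1] = [-6,6]
  val[2] = [-6,6]
  val[3] = [-6,6]
  val[4] = [-4,6]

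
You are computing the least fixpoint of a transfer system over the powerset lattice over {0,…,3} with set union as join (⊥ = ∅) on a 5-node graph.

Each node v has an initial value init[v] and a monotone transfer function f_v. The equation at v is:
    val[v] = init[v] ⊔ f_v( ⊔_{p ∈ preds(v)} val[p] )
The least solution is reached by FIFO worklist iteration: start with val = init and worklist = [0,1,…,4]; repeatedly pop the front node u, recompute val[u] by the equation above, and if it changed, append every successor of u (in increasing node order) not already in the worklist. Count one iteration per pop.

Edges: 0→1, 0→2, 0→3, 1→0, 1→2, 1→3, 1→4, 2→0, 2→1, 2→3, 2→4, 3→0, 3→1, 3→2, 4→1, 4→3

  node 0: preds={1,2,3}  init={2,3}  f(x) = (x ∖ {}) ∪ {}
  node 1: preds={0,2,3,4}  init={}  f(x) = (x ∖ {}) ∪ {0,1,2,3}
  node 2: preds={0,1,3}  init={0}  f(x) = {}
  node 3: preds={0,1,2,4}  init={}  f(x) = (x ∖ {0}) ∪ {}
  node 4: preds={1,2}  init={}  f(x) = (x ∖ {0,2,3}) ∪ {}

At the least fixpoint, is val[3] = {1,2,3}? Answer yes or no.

yes

Worklist (9 pops):
  #1 pop 0: in={0} → {0,2,3} (was {2,3}); enqueue []
  #2 pop 1: in={0,2,3} → {0,1,2,3} (was {}); enqueue [0]
  #3 pop 2: in={0,1,2,3} → {0} (no change)
  #4 pop 3: in={0,1,2,3} → {1,2,3} (was {}); enqueue [1,2]
  #5 pop 4: in={0,1,2,3} → {1} (was {}); enqueue [3]
  #6 pop 0: in={0,1,2,3} → {0,1,2,3} (was {0,2,3}); enqueue []
  #7 pop 1: in={0,1,2,3} → {0,1,2,3} (no change)
  #8 pop 2: in={0,1,2,3} → {0} (no change)
  #9 pop 3: in={0,1,2,3} → {1,2,3} (no change)

Fixpoint:
  val[0] = {0,1,2,3}
  val[1] = {0,1,2,3}
  val[2] = {0}
  val[3] = {1,2,3}
  val[4] = {1}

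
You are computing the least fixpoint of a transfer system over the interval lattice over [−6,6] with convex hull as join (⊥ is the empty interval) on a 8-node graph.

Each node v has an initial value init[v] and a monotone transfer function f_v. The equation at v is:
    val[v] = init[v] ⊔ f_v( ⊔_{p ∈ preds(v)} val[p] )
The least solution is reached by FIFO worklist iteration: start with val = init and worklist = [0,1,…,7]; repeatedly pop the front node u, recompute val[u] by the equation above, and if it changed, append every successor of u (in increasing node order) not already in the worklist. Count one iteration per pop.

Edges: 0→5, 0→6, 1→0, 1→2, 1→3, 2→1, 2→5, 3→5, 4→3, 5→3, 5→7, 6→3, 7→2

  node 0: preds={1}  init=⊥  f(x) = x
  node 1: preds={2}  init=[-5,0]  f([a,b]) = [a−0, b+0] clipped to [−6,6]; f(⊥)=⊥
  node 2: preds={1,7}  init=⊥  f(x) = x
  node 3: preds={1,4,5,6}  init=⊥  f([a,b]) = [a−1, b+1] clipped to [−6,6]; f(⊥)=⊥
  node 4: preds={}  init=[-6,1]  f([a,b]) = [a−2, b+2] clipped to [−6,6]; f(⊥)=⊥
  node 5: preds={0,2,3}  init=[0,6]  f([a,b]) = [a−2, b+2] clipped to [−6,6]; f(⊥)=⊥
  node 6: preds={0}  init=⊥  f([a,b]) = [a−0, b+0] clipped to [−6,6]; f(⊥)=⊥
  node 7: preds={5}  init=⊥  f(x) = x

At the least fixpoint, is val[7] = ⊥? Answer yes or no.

no

Worklist (19 pops):
  #1 pop 0: in=[-5,0] → [-5,0] (was ⊥); enqueue []
  #2 pop 1: in=⊥ → [-5,0] (no change)
  #3 pop 2: in=[-5,0] → [-5,0] (was ⊥); enqueue [1]
  #4 pop 3: in=[-6,6] → [-6,6] (was ⊥); enqueue []
  #5 pop 4: in=⊥ → [-6,1] (no change)
  #6 pop 5: in=[-6,6] → [-6,6] (was [0,6]); enqueue [3]
  #7 pop 6: in=[-5,0] → [-5,0] (was ⊥); enqueue []
  #8 pop 7: in=[-6,6] → [-6,6] (was ⊥); enqueue [2]
  #9 pop 1: in=[-5,0] → [-5,0] (no change)
  #10 pop 3: in=[-6,6] → [-6,6] (no change)
  #11 pop 2: in=[-6,6] → [-6,6] (was [-5,0]); enqueue [1,5]
  #12 pop 1: in=[-6,6] → [-6,6] (was [-5,0]); enqueue [0,2,3]
  #13 pop 5: in=[-6,6] → [-6,6] (no change)
  #14 pop 0: in=[-6,6] → [-6,6] (was [-5,0]); enqueue [5,6]
  #15 pop 2: in=[-6,6] → [-6,6] (no change)
  #16 pop 3: in=[-6,6] → [-6,6] (no change)
  #17 pop 5: in=[-6,6] → [-6,6] (no change)
  #18 pop 6: in=[-6,6] → [-6,6] (was [-5,0]); enqueue [3]
  #19 pop 3: in=[-6,6] → [-6,6] (no change)

Fixpoint:
  val[0] = [-6,6]
  val[1] = [-6,6]
  val[2] = [-6,6]
  val[3] = [-6,6]
  val[4] = [-6,1]
  val[5] = [-6,6]
  val[6] = [-6,6]
  val[7] = [-6,6]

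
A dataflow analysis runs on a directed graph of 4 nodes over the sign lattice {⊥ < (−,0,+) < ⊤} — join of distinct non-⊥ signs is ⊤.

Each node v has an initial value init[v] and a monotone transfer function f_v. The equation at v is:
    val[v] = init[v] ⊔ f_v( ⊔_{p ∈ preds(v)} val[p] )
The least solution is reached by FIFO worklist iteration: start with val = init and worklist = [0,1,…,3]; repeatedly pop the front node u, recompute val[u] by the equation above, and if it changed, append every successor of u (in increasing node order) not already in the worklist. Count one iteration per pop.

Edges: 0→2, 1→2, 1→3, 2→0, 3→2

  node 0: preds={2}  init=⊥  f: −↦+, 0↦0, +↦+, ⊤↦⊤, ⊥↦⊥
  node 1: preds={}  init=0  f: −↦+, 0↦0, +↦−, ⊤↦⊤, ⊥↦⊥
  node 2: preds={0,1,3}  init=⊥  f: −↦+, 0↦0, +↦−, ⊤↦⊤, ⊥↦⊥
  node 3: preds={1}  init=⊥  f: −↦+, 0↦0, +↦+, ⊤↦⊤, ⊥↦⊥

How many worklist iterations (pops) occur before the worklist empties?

Worklist (6 pops):
  #1 pop 0: in=⊥ → ⊥ (no change)
  #2 pop 1: in=⊥ → 0 (no change)
  #3 pop 2: in=0 → 0 (was ⊥); enqueue [0]
  #4 pop 3: in=0 → 0 (was ⊥); enqueue [2]
  #5 pop 0: in=0 → 0 (was ⊥); enqueue []
  #6 pop 2: in=0 → 0 (no change)

Fixpoint:
  val[0] = 0
  val[1] = 0
  val[2] = 0
  val[3] = 0

6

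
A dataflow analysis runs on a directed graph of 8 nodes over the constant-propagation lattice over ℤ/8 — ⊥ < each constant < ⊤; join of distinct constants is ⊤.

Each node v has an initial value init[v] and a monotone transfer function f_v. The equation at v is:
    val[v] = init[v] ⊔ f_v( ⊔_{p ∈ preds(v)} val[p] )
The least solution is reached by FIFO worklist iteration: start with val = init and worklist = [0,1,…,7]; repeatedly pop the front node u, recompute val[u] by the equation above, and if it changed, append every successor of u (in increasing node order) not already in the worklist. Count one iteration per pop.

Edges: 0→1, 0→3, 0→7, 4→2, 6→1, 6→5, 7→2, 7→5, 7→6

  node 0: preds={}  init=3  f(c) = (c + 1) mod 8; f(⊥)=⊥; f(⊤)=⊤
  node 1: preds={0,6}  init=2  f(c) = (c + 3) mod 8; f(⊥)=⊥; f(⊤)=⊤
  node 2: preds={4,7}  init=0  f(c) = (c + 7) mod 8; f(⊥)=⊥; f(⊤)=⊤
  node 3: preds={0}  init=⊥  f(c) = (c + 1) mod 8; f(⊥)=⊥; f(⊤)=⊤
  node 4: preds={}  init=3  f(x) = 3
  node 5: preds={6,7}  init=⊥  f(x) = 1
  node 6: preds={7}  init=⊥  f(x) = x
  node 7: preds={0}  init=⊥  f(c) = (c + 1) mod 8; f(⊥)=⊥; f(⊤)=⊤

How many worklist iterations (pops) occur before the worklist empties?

13

Trace (13 dequeues):
  [1] u=0 | in ⊥ | out 3 | ==
  [2] u=1 | in 3 | out ⊤ | prev 2 | push {}
  [3] u=2 | in 3 | out ⊤ | prev 0 | push {}
  [4] u=3 | in 3 | out 4 | prev ⊥ | push {}
  [5] u=4 | in ⊥ | out 3 | ==
  [6] u=5 | in ⊥ | out 1 | prev ⊥ | push {}
  [7] u=6 | in ⊥ | out ⊥ | ==
  [8] u=7 | in 3 | out 4 | prev ⊥ | push {2,5,6}
  [9] u=2 | in ⊤ | out ⊤ | ==
  [10] u=5 | in 4 | out 1 | ==
  [11] u=6 | in 4 | out 4 | prev ⊥ | push {1,5}
  [12] u=1 | in ⊤ | out ⊤ | ==
  [13] u=5 | in 4 | out 1 | ==

Converged values:
  [0] 3
  [1] ⊤
  [2] ⊤
  [3] 4
  [4] 3
  [5] 1
  [6] 4
  [7] 4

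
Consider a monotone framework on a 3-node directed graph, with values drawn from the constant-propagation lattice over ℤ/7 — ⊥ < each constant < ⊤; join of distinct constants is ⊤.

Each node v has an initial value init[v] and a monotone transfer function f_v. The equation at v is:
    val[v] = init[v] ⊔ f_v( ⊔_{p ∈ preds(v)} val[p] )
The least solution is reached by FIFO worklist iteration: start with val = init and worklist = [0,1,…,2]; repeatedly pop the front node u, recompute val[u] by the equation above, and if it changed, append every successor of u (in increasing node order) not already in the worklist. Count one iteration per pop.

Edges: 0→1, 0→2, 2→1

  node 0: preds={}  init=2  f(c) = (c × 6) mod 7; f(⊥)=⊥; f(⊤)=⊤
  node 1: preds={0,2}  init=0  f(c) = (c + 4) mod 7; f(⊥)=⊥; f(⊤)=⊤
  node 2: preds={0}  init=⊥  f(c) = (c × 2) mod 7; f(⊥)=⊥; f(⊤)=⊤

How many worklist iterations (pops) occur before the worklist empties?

4

Worklist (4 pops):
  #1 pop 0: in=⊥ → 2 (no change)
  #2 pop 1: in=2 → ⊤ (was 0); enqueue []
  #3 pop 2: in=2 → 4 (was ⊥); enqueue [1]
  #4 pop 1: in=⊤ → ⊤ (no change)

Fixpoint:
  val[0] = 2
  val[1] = ⊤
  val[2] = 4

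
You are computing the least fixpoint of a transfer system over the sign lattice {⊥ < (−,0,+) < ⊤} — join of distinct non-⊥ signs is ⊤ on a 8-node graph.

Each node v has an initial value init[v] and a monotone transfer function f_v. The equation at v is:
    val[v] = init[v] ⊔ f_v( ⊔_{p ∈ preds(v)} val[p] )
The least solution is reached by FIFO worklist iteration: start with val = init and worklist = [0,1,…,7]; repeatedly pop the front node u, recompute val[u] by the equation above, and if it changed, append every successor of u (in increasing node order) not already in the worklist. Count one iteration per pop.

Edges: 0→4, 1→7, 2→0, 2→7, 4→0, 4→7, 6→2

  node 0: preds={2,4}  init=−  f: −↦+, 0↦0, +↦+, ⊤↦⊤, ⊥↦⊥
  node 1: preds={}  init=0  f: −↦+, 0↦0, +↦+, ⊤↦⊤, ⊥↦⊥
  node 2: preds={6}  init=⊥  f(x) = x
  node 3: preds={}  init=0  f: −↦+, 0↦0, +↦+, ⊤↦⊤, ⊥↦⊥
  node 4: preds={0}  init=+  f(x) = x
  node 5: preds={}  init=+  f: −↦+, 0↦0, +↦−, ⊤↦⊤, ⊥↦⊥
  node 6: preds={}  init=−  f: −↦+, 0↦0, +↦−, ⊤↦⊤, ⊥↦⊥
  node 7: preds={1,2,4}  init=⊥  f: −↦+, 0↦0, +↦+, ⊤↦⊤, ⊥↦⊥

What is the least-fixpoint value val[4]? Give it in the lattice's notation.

⊤

Trace (9 dequeues):
  [1] u=0 | in + | out ⊤ | prev − | push {}
  [2] u=1 | in ⊥ | out 0 | ==
  [3] u=2 | in − | out − | prev ⊥ | push {0}
  [4] u=3 | in ⊥ | out 0 | ==
  [5] u=4 | in ⊤ | out ⊤ | prev + | push {}
  [6] u=5 | in ⊥ | out + | ==
  [7] u=6 | in ⊥ | out − | ==
  [8] u=7 | in ⊤ | out ⊤ | prev ⊥ | push {}
  [9] u=0 | in ⊤ | out ⊤ | ==

Converged values:
  [0] ⊤
  [1] 0
  [2] −
  [3] 0
  [4] ⊤
  [5] +
  [6] −
  [7] ⊤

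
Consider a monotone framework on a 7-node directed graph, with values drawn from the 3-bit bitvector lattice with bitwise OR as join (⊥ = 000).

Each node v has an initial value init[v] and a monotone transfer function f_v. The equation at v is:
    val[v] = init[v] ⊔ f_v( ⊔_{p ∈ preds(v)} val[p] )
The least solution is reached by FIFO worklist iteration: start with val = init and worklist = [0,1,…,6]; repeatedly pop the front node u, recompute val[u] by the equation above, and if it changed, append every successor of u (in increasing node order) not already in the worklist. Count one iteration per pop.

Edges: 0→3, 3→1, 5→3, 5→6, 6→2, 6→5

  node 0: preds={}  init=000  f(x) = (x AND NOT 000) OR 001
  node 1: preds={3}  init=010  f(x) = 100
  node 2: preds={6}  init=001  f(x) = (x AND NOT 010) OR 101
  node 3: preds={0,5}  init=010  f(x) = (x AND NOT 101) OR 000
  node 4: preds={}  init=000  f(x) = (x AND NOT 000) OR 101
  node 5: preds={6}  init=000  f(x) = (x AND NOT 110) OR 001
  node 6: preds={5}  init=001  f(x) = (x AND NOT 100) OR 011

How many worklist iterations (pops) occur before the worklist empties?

10

Iteration log — 10 steps:
  step 1. node 0  ⊔preds=000  new=001  old=000  +wl: 
  step 2. node 1  ⊔preds=010  new=110  old=010  +wl: 
  step 3. node 2  ⊔preds=001  new=101  old=001  +wl: 
  step 4. node 3  ⊔preds=001  new=010  stable
  step 5. node 4  ⊔preds=000  new=101  old=000  +wl: 
  step 6. node 5  ⊔preds=001  new=001  old=000  +wl: 3
  step 7. node 6  ⊔preds=001  new=011  old=001  +wl: 2,5
  step 8. node 3  ⊔preds=001  new=010  stable
  step 9. node 2  ⊔preds=011  new=101  stable
  step 10. node 5  ⊔preds=011  new=001  stable

Least fixpoint reached:
  node 0: 001
  node 1: 110
  node 2: 101
  node 3: 010
  node 4: 101
  node 5: 001
  node 6: 011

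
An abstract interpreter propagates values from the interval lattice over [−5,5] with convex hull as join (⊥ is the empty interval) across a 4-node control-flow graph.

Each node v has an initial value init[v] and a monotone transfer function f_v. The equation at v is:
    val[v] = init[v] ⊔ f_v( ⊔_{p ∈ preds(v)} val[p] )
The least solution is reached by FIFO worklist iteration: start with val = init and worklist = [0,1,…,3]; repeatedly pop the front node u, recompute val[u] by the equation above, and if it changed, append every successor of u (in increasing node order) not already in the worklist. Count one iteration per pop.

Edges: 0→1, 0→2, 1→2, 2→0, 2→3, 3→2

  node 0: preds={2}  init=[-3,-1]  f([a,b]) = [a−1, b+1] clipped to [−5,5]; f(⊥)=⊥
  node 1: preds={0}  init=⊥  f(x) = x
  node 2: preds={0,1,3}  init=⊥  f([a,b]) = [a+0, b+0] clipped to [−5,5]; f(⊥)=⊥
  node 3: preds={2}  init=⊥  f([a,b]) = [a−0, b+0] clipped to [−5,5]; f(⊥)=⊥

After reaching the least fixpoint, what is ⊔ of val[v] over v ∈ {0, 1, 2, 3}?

[-5,5]

Worklist (30 pops):
  #1 pop 0: in=⊥ → [-3,-1] (no change)
  #2 pop 1: in=[-3,-1] → [-3,-1] (was ⊥); enqueue []
  #3 pop 2: in=[-3,-1] → [-3,-1] (was ⊥); enqueue [0]
  #4 pop 3: in=[-3,-1] → [-3,-1] (was ⊥); enqueue [2]
  #5 pop 0: in=[-3,-1] → [-4,0] (was [-3,-1]); enqueue [1]
  #6 pop 2: in=[-4,0] → [-4,0] (was [-3,-1]); enqueue [0,3]
  #7 pop 1: in=[-4,0] → [-4,0] (was [-3,-1]); enqueue [2]
  #8 pop 0: in=[-4,0] → [-5,1] (was [-4,0]); enqueue [1]
  #9 pop 3: in=[-4,0] → [-4,0] (was [-3,-1]); enqueue []
  #10 pop 2: in=[-5,1] → [-5,1] (was [-4,0]); enqueue [0,3]
  #11 pop 1: in=[-5,1] → [-5,1] (was [-4,0]); enqueue [2]
  #12 pop 0: in=[-5,1] → [-5,2] (was [-5,1]); enqueue [1]
  #13 pop 3: in=[-5,1] → [-5,1] (was [-4,0]); enqueue []
  #14 pop 2: in=[-5,2] → [-5,2] (was [-5,1]); enqueue [0,3]
  #15 pop 1: in=[-5,2] → [-5,2] (was [-5,1]); enqueue [2]
  #16 pop 0: in=[-5,2] → [-5,3] (was [-5,2]); enqueue [1]
  #17 pop 3: in=[-5,2] → [-5,2] (was [-5,1]); enqueue []
  #18 pop 2: in=[-5,3] → [-5,3] (was [-5,2]); enqueue [0,3]
  #19 pop 1: in=[-5,3] → [-5,3] (was [-5,2]); enqueue [2]
  #20 pop 0: in=[-5,3] → [-5,4] (was [-5,3]); enqueue [1]
  #21 pop 3: in=[-5,3] → [-5,3] (was [-5,2]); enqueue []
  #22 pop 2: in=[-5,4] → [-5,4] (was [-5,3]); enqueue [0,3]
  #23 pop 1: in=[-5,4] → [-5,4] (was [-5,3]); enqueue [2]
  #24 pop 0: in=[-5,4] → [-5,5] (was [-5,4]); enqueue [1]
  #25 pop 3: in=[-5,4] → [-5,4] (was [-5,3]); enqueue []
  #26 pop 2: in=[-5,5] → [-5,5] (was [-5,4]); enqueue [0,3]
  #27 pop 1: in=[-5,5] → [-5,5] (was [-5,4]); enqueue [2]
  #28 pop 0: in=[-5,5] → [-5,5] (no change)
  #29 pop 3: in=[-5,5] → [-5,5] (was [-5,4]); enqueue []
  #30 pop 2: in=[-5,5] → [-5,5] (no change)

Fixpoint:
  val[0] = [-5,5]
  val[1] = [-5,5]
  val[2] = [-5,5]
  val[3] = [-5,5]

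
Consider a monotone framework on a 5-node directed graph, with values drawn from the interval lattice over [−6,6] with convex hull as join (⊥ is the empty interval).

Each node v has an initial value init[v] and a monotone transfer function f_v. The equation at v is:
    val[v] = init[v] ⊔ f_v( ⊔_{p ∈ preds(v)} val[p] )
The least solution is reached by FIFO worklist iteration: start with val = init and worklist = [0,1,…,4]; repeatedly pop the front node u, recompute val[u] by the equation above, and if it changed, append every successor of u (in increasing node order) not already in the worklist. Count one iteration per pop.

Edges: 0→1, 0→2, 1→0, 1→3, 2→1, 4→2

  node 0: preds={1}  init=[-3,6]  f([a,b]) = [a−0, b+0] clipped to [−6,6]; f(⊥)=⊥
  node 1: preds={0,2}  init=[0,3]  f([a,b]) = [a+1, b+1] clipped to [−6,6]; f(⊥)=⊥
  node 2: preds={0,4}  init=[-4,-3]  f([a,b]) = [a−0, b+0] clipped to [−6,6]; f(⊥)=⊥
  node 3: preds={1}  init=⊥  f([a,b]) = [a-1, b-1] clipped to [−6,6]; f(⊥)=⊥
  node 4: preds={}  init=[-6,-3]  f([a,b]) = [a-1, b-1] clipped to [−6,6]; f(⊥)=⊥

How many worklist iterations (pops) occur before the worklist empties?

Iteration log — 11 steps:
  step 1. node 0  ⊔preds=[0,3]  new=[-3,6]  stable
  step 2. node 1  ⊔preds=[-4,6]  new=[-3,6]  old=[0,3]  +wl: 0
  step 3. node 2  ⊔preds=[-6,6]  new=[-6,6]  old=[-4,-3]  +wl: 1
  step 4. node 3  ⊔preds=[-3,6]  new=[-4,5]  old=⊥  +wl: 
  step 5. node 4  ⊔preds=⊥  new=[-6,-3]  stable
  step 6. node 0  ⊔preds=[-3,6]  new=[-3,6]  stable
  step 7. node 1  ⊔preds=[-6,6]  new=[-5,6]  old=[-3,6]  +wl: 0,3
  step 8. node 0  ⊔preds=[-5,6]  new=[-5,6]  old=[-3,6]  +wl: 1,2
  step 9. node 3  ⊔preds=[-5,6]  new=[-6,5]  old=[-4,5]  +wl: 
  step 10. node 1  ⊔preds=[-6,6]  new=[-5,6]  stable
  step 11. node 2  ⊔preds=[-6,6]  new=[-6,6]  stable

Least fixpoint reached:
  node 0: [-5,6]
  node 1: [-5,6]
  node 2: [-6,6]
  node 3: [-6,5]
  node 4: [-6,-3]

11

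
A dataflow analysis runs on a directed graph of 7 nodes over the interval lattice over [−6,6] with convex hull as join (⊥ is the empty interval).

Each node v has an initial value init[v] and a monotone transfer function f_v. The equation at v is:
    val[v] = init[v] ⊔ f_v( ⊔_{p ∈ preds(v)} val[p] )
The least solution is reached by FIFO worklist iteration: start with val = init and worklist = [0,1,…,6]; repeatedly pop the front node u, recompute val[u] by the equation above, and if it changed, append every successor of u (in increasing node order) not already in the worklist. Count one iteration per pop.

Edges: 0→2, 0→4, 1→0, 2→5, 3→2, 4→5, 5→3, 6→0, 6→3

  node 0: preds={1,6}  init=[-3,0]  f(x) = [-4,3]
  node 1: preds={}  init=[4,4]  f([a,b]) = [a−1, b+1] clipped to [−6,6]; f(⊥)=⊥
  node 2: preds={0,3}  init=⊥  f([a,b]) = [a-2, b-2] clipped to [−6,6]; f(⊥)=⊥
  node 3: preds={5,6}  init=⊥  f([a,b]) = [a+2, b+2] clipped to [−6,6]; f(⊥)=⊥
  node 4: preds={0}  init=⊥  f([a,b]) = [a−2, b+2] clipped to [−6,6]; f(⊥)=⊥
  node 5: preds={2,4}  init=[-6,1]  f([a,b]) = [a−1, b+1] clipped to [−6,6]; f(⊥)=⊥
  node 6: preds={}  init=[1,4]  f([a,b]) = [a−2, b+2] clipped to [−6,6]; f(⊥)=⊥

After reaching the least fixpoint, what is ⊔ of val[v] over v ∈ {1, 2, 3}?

[-6,6]

Worklist (10 pops):
  #1 pop 0: in=[1,4] → [-4,3] (was [-3,0]); enqueue []
  #2 pop 1: in=⊥ → [4,4] (no change)
  #3 pop 2: in=[-4,3] → [-6,1] (was ⊥); enqueue []
  #4 pop 3: in=[-6,4] → [-4,6] (was ⊥); enqueue [2]
  #5 pop 4: in=[-4,3] → [-6,5] (was ⊥); enqueue []
  #6 pop 5: in=[-6,5] → [-6,6] (was [-6,1]); enqueue [3]
  #7 pop 6: in=⊥ → [1,4] (no change)
  #8 pop 2: in=[-4,6] → [-6,4] (was [-6,1]); enqueue [5]
  #9 pop 3: in=[-6,6] → [-4,6] (no change)
  #10 pop 5: in=[-6,5] → [-6,6] (no change)

Fixpoint:
  val[0] = [-4,3]
  val[1] = [4,4]
  val[2] = [-6,4]
  val[3] = [-4,6]
  val[4] = [-6,5]
  val[5] = [-6,6]
  val[6] = [1,4]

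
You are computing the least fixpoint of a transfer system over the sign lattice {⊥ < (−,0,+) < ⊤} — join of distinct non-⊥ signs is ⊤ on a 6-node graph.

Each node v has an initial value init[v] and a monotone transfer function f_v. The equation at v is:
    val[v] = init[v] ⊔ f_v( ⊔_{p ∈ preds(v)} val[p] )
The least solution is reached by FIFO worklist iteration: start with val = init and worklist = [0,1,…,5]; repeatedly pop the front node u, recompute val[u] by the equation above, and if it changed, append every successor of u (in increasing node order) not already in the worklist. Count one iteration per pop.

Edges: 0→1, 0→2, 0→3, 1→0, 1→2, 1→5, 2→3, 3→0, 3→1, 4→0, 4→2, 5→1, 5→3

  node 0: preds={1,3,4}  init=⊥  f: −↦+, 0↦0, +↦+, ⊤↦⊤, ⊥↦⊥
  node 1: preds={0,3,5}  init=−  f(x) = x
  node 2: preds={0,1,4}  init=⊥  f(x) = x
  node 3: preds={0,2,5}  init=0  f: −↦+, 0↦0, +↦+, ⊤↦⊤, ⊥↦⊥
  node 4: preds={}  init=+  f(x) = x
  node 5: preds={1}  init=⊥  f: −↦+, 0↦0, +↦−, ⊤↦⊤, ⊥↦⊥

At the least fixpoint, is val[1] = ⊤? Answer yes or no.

yes

Worklist (9 pops):
  #1 pop 0: in=⊤ → ⊤ (was ⊥); enqueue []
  #2 pop 1: in=⊤ → ⊤ (was −); enqueue [0]
  #3 pop 2: in=⊤ → ⊤ (was ⊥); enqueue []
  #4 pop 3: in=⊤ → ⊤ (was 0); enqueue [1]
  #5 pop 4: in=⊥ → + (no change)
  #6 pop 5: in=⊤ → ⊤ (was ⊥); enqueue [3]
  #7 pop 0: in=⊤ → ⊤ (no change)
  #8 pop 1: in=⊤ → ⊤ (no change)
  #9 pop 3: in=⊤ → ⊤ (no change)

Fixpoint:
  val[0] = ⊤
  val[1] = ⊤
  val[2] = ⊤
  val[3] = ⊤
  val[4] = +
  val[5] = ⊤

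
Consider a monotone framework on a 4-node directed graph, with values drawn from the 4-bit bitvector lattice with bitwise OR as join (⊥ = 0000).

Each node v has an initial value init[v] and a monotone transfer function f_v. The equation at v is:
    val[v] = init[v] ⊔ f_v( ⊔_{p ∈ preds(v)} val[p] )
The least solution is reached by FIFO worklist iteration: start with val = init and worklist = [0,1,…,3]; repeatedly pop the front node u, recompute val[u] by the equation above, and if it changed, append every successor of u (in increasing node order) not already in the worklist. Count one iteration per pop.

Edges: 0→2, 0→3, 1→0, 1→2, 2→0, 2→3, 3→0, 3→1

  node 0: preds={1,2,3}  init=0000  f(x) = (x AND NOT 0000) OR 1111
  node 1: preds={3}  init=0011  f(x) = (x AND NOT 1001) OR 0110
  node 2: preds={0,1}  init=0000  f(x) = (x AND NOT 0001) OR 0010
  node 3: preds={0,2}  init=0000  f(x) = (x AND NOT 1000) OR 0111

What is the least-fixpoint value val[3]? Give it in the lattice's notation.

Trace (6 dequeues):
  [1] u=0 | in 0011 | out 1111 | prev 0000 | push {}
  [2] u=1 | in 0000 | out 0111 | prev 0011 | push {0}
  [3] u=2 | in 1111 | out 1110 | prev 0000 | push {}
  [4] u=3 | in 1111 | out 0111 | prev 0000 | push {1}
  [5] u=0 | in 1111 | out 1111 | ==
  [6] u=1 | in 0111 | out 0111 | ==

Converged values:
  [0] 1111
  [1] 0111
  [2] 1110
  [3] 0111

0111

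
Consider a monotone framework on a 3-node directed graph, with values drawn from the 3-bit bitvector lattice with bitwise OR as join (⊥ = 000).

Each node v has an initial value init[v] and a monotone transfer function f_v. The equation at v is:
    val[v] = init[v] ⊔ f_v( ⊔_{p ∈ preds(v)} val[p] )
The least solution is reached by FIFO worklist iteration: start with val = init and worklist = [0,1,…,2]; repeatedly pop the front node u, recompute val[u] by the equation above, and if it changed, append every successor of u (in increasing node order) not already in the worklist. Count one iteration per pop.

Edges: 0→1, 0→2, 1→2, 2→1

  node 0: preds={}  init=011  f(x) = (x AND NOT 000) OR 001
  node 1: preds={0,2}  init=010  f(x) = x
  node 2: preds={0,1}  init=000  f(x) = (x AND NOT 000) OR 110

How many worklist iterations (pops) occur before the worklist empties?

Worklist (5 pops):
  #1 pop 0: in=000 → 011 (no change)
  #2 pop 1: in=011 → 011 (was 010); enqueue []
  #3 pop 2: in=011 → 111 (was 000); enqueue [1]
  #4 pop 1: in=111 → 111 (was 011); enqueue [2]
  #5 pop 2: in=111 → 111 (no change)

Fixpoint:
  val[0] = 011
  val[1] = 111
  val[2] = 111

5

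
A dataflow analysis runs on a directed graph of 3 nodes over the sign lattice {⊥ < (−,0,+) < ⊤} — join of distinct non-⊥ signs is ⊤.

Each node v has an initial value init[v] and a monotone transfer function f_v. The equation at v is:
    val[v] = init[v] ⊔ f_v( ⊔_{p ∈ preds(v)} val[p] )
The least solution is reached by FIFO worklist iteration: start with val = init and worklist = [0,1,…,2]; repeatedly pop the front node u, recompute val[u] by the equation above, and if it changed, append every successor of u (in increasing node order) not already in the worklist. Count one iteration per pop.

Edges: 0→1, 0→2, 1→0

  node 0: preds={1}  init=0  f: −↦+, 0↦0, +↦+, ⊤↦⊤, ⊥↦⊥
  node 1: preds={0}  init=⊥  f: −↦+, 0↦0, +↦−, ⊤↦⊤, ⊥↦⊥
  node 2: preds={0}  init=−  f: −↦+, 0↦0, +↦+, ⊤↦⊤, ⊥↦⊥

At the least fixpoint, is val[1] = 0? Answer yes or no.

yes

Iteration log — 4 steps:
  step 1. node 0  ⊔preds=⊥  new=0  stable
  step 2. node 1  ⊔preds=0  new=0  old=⊥  +wl: 0
  step 3. node 2  ⊔preds=0  new=⊤  old=−  +wl: 
  step 4. node 0  ⊔preds=0  new=0  stable

Least fixpoint reached:
  node 0: 0
  node 1: 0
  node 2: ⊤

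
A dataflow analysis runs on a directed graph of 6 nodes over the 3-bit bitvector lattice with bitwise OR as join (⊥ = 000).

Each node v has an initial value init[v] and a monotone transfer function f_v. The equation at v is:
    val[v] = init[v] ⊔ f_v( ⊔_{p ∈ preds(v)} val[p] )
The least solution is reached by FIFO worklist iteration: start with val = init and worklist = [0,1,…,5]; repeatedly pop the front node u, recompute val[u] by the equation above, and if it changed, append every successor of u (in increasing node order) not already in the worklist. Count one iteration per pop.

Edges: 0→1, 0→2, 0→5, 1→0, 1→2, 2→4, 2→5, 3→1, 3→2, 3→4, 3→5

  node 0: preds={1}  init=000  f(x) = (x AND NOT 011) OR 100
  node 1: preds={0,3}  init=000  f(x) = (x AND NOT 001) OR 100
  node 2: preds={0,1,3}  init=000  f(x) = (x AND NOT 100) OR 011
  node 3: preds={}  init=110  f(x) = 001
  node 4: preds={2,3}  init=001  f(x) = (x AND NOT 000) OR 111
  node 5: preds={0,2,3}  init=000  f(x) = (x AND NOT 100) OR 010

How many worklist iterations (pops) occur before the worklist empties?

Worklist (9 pops):
  #1 pop 0: in=000 → 100 (was 000); enqueue []
  #2 pop 1: in=110 → 110 (was 000); enqueue [0]
  #3 pop 2: in=110 → 011 (was 000); enqueue []
  #4 pop 3: in=000 → 111 (was 110); enqueue [1,2]
  #5 pop 4: in=111 → 111 (was 001); enqueue []
  #6 pop 5: in=111 → 011 (was 000); enqueue []
  #7 pop 0: in=110 → 100 (no change)
  #8 pop 1: in=111 → 110 (no change)
  #9 pop 2: in=111 → 011 (no change)

Fixpoint:
  val[0] = 100
  val[1] = 110
  val[2] = 011
  val[3] = 111
  val[4] = 111
  val[5] = 011

9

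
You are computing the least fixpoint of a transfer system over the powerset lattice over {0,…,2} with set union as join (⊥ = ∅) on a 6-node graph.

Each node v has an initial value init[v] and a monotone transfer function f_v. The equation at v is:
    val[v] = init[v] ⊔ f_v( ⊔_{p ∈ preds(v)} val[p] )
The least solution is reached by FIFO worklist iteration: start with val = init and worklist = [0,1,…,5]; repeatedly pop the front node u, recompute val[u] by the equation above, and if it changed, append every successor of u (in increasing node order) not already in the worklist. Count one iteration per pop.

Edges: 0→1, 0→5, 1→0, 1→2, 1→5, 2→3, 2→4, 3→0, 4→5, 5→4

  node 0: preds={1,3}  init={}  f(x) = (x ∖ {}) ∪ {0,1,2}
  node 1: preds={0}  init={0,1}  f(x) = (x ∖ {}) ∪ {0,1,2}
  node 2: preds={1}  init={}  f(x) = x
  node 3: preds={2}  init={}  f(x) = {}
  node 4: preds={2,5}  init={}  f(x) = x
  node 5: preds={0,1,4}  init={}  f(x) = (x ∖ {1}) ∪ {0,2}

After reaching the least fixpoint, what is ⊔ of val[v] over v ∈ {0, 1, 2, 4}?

{0,1,2}

Trace (8 dequeues):
  [1] u=0 | in {0,1} | out {0,1,2} | prev {} | push {}
  [2] u=1 | in {0,1,2} | out {0,1,2} | prev {0,1} | push {0}
  [3] u=2 | in {0,1,2} | out {0,1,2} | prev {} | push {}
  [4] u=3 | in {0,1,2} | out {} | ==
  [5] u=4 | in {0,1,2} | out {0,1,2} | prev {} | push {}
  [6] u=5 | in {0,1,2} | out {0,2} | prev {} | push {4}
  [7] u=0 | in {0,1,2} | out {0,1,2} | ==
  [8] u=4 | in {0,1,2} | out {0,1,2} | ==

Converged values:
  [0] {0,1,2}
  [1] {0,1,2}
  [2] {0,1,2}
  [3] {}
  [4] {0,1,2}
  [5] {0,2}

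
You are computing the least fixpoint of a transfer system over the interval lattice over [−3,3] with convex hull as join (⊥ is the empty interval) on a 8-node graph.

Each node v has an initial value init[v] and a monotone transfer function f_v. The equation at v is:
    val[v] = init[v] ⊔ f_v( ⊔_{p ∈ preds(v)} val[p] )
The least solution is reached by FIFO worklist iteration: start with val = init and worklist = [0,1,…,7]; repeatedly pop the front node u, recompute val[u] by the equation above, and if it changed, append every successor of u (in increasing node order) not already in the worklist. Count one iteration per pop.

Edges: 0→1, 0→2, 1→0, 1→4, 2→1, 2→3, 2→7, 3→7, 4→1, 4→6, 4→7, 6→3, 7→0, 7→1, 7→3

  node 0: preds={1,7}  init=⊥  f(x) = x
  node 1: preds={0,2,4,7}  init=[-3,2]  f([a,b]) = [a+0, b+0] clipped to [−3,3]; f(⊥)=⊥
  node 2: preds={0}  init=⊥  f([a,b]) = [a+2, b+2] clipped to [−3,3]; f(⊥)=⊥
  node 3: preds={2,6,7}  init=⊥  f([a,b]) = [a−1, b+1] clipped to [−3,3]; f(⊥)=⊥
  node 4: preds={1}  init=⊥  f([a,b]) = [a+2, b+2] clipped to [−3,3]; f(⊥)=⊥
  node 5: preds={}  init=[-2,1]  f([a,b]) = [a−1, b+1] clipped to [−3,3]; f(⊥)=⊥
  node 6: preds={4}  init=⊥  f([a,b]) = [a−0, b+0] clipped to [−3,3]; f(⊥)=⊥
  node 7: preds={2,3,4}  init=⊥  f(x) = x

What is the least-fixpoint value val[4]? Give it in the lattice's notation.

[-1,3]

Worklist (17 pops):
  #1 pop 0: in=[-3,2] → [-3,2] (was ⊥); enqueue []
  #2 pop 1: in=[-3,2] → [-3,2] (no change)
  #3 pop 2: in=[-3,2] → [-1,3] (was ⊥); enqueue [1]
  #4 pop 3: in=[-1,3] → [-2,3] (was ⊥); enqueue []
  #5 pop 4: in=[-3,2] → [-1,3] (was ⊥); enqueue []
  #6 pop 5: in=⊥ → [-2,1] (no change)
  #7 pop 6: in=[-1,3] → [-1,3] (was ⊥); enqueue [3]
  #8 pop 7: in=[-2,3] → [-2,3] (was ⊥); enqueue [0]
  #9 pop 1: in=[-3,3] → [-3,3] (was [-3,2]); enqueue [4]
  #10 pop 3: in=[-2,3] → [-3,3] (was [-2,3]); enqueue [7]
  #11 pop 0: in=[-3,3] → [-3,3] (was [-3,2]); enqueue [1,2]
  #12 pop 4: in=[-3,3] → [-1,3] (no change)
  #13 pop 7: in=[-3,3] → [-3,3] (was [-2,3]); enqueue [0,3]
  #14 pop 1: in=[-3,3] → [-3,3] (no change)
  #15 pop 2: in=[-3,3] → [-1,3] (no change)
  #16 pop 0: in=[-3,3] → [-3,3] (no change)
  #17 pop 3: in=[-3,3] → [-3,3] (no change)

Fixpoint:
  val[0] = [-3,3]
  val[1] = [-3,3]
  val[2] = [-1,3]
  val[3] = [-3,3]
  val[4] = [-1,3]
  val[5] = [-2,1]
  val[6] = [-1,3]
  val[7] = [-3,3]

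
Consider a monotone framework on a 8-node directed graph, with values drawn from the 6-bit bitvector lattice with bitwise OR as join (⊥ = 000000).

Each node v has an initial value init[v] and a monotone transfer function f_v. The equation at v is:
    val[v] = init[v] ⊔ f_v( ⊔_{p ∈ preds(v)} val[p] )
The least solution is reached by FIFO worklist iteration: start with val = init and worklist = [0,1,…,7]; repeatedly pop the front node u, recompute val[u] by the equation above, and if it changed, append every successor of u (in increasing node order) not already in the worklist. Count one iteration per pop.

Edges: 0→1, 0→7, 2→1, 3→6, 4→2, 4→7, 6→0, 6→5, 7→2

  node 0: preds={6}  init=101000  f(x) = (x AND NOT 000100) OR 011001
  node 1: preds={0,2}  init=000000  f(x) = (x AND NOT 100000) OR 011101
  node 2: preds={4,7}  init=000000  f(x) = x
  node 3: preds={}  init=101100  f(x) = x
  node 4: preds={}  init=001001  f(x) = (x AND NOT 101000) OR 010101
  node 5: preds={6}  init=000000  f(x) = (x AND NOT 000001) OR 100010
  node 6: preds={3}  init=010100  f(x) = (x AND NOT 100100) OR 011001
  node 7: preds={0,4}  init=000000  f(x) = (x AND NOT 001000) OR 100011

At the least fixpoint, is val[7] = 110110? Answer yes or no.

no

Trace (13 dequeues):
  [1] u=0 | in 010100 | out 111001 | prev 101000 | push {}
  [2] u=1 | in 111001 | out 011101 | prev 000000 | push {}
  [3] u=2 | in 001001 | out 001001 | prev 000000 | push {1}
  [4] u=3 | in 000000 | out 101100 | ==
  [5] u=4 | in 000000 | out 011101 | prev 001001 | push {2}
  [6] u=5 | in 010100 | out 110110 | prev 000000 | push {}
  [7] u=6 | in 101100 | out 011101 | prev 010100 | push {0,5}
  [8] u=7 | in 111101 | out 110111 | prev 000000 | push {}
  [9] u=1 | in 111001 | out 011101 | ==
  [10] u=2 | in 111111 | out 111111 | prev 001001 | push {1}
  [11] u=0 | in 011101 | out 111001 | ==
  [12] u=5 | in 011101 | out 111110 | prev 110110 | push {}
  [13] u=1 | in 111111 | out 011111 | prev 011101 | push {}

Converged values:
  [0] 111001
  [1] 011111
  [2] 111111
  [3] 101100
  [4] 011101
  [5] 111110
  [6] 011101
  [7] 110111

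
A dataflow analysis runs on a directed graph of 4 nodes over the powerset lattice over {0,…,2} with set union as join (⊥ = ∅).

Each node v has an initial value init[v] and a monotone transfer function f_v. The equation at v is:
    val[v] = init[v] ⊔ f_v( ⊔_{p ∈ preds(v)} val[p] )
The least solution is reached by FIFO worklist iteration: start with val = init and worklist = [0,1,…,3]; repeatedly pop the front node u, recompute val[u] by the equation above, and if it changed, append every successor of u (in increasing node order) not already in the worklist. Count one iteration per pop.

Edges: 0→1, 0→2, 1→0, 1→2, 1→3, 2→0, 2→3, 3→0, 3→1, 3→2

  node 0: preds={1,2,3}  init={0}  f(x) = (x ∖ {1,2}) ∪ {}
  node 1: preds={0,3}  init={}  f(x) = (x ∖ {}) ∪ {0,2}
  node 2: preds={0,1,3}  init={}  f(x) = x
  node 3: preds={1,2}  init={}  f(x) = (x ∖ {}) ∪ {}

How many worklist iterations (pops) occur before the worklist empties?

Iteration log — 7 steps:
  step 1. node 0  ⊔preds={}  new={0}  stable
  step 2. node 1  ⊔preds={0}  new={0,2}  old={}  +wl: 0
  step 3. node 2  ⊔preds={0,2}  new={0,2}  old={}  +wl: 
  step 4. node 3  ⊔preds={0,2}  new={0,2}  old={}  +wl: 1,2
  step 5. node 0  ⊔preds={0,2}  new={0}  stable
  step 6. node 1  ⊔preds={0,2}  new={0,2}  stable
  step 7. node 2  ⊔preds={0,2}  new={0,2}  stable

Least fixpoint reached:
  node 0: {0}
  node 1: {0,2}
  node 2: {0,2}
  node 3: {0,2}

7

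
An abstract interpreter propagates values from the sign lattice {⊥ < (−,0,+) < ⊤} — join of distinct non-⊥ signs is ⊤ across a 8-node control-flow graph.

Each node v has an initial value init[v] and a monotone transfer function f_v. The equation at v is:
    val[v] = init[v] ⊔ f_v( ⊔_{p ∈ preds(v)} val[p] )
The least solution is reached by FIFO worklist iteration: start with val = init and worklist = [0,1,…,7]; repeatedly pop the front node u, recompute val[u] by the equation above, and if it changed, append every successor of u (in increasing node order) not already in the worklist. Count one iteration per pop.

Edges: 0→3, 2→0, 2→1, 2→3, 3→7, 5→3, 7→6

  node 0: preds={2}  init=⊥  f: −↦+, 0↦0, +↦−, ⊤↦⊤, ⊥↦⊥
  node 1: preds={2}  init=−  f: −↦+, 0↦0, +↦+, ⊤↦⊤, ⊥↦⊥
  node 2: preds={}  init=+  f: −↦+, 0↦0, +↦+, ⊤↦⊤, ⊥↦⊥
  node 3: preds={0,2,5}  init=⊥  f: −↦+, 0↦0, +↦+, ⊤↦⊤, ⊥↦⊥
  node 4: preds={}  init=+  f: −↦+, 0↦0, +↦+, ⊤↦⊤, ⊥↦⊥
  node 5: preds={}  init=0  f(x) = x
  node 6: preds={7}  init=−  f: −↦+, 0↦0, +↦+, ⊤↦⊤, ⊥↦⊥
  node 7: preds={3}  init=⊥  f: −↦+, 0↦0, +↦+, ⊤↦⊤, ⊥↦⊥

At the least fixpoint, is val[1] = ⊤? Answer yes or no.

yes

Iteration log — 9 steps:
  step 1. node 0  ⊔preds=+  new=−  old=⊥  +wl: 
  step 2. node 1  ⊔preds=+  new=⊤  old=−  +wl: 
  step 3. node 2  ⊔preds=⊥  new=+  stable
  step 4. node 3  ⊔preds=⊤  new=⊤  old=⊥  +wl: 
  step 5. node 4  ⊔preds=⊥  new=+  stable
  step 6. node 5  ⊔preds=⊥  new=0  stable
  step 7. node 6  ⊔preds=⊥  new=−  stable
  step 8. node 7  ⊔preds=⊤  new=⊤  old=⊥  +wl: 6
  step 9. node 6  ⊔preds=⊤  new=⊤  old=−  +wl: 

Least fixpoint reached:
  node 0: −
  node 1: ⊤
  node 2: +
  node 3: ⊤
  node 4: +
  node 5: 0
  node 6: ⊤
  node 7: ⊤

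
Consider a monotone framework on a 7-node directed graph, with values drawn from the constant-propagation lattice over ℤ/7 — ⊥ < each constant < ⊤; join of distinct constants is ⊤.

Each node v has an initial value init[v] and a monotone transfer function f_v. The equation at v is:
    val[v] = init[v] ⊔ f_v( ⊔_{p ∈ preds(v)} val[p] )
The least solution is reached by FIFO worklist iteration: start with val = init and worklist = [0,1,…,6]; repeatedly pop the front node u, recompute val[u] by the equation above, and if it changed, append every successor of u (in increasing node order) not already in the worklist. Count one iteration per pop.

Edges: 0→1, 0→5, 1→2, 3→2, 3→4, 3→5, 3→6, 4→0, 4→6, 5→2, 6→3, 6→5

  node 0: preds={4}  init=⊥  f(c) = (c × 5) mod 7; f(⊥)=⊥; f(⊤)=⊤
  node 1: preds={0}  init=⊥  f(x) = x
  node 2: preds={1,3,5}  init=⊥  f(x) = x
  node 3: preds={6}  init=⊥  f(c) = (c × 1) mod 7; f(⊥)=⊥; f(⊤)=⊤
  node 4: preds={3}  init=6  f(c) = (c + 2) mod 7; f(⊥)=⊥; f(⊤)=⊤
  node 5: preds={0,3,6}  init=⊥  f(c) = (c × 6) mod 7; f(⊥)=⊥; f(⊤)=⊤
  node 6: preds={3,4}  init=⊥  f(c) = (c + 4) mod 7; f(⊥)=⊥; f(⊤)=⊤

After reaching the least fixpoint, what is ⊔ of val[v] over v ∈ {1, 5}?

⊤

Worklist (20 pops):
  #1 pop 0: in=6 → 2 (was ⊥); enqueue []
  #2 pop 1: in=2 → 2 (was ⊥); enqueue []
  #3 pop 2: in=2 → 2 (was ⊥); enqueue []
  #4 pop 3: in=⊥ → ⊥ (no change)
  #5 pop 4: in=⊥ → 6 (no change)
  #6 pop 5: in=2 → 5 (was ⊥); enqueue [2]
  #7 pop 6: in=6 → 3 (was ⊥); enqueue [3,5]
  #8 pop 2: in=⊤ → ⊤ (was 2); enqueue []
  #9 pop 3: in=3 → 3 (was ⊥); enqueue [2,4,6]
  #10 pop 5: in=⊤ → ⊤ (was 5); enqueue []
  #11 pop 2: in=⊤ → ⊤ (no change)
  #12 pop 4: in=3 → ⊤ (was 6); enqueue [0]
  #13 pop 6: in=⊤ → ⊤ (was 3); enqueue [3,5]
  #14 pop 0: in=⊤ → ⊤ (was 2); enqueue [1]
  #15 pop 3: in=⊤ → ⊤ (was 3); enqueue [2,4,6]
  #16 pop 5: in=⊤ → ⊤ (no change)
  #17 pop 1: in=⊤ → ⊤ (was 2); enqueue []
  #18 pop 2: in=⊤ → ⊤ (no change)
  #19 pop 4: in=⊤ → ⊤ (no change)
  #20 pop 6: in=⊤ → ⊤ (no change)

Fixpoint:
  val[0] = ⊤
  val[1] = ⊤
  val[2] = ⊤
  val[3] = ⊤
  val[4] = ⊤
  val[5] = ⊤
  val[6] = ⊤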